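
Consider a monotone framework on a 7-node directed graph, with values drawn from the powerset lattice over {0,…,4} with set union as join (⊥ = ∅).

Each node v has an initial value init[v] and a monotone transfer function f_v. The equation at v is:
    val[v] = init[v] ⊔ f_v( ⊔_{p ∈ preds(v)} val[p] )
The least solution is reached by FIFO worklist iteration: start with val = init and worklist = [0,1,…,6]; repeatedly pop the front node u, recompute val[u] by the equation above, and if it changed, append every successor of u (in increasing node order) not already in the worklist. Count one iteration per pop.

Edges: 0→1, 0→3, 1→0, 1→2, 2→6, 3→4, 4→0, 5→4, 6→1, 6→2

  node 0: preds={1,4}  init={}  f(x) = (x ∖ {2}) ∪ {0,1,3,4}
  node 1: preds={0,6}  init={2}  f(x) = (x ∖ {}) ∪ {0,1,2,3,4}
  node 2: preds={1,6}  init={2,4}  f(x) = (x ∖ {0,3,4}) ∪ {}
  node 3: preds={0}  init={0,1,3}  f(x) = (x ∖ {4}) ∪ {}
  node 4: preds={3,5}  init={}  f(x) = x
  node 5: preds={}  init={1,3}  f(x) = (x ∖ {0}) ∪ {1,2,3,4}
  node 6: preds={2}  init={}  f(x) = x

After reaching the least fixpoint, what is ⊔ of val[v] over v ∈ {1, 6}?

Worklist (12 pops):
  #1 pop 0: in={2} → {0,1,3,4} (was {}); enqueue []
  #2 pop 1: in={0,1,3,4} → {0,1,2,3,4} (was {2}); enqueue [0]
  #3 pop 2: in={0,1,2,3,4} → {1,2,4} (was {2,4}); enqueue []
  #4 pop 3: in={0,1,3,4} → {0,1,3} (no change)
  #5 pop 4: in={0,1,3} → {0,1,3} (was {}); enqueue []
  #6 pop 5: in={} → {1,2,3,4} (was {1,3}); enqueue [4]
  #7 pop 6: in={1,2,4} → {1,2,4} (was {}); enqueue [1,2]
  #8 pop 0: in={0,1,2,3,4} → {0,1,3,4} (no change)
  #9 pop 4: in={0,1,2,3,4} → {0,1,2,3,4} (was {0,1,3}); enqueue [0]
  #10 pop 1: in={0,1,2,3,4} → {0,1,2,3,4} (no change)
  #11 pop 2: in={0,1,2,3,4} → {1,2,4} (no change)
  #12 pop 0: in={0,1,2,3,4} → {0,1,3,4} (no change)

Fixpoint:
  val[0] = {0,1,3,4}
  val[1] = {0,1,2,3,4}
  val[2] = {1,2,4}
  val[3] = {0,1,3}
  val[4] = {0,1,2,3,4}
  val[5] = {1,2,3,4}
  val[6] = {1,2,4}

{0,1,2,3,4}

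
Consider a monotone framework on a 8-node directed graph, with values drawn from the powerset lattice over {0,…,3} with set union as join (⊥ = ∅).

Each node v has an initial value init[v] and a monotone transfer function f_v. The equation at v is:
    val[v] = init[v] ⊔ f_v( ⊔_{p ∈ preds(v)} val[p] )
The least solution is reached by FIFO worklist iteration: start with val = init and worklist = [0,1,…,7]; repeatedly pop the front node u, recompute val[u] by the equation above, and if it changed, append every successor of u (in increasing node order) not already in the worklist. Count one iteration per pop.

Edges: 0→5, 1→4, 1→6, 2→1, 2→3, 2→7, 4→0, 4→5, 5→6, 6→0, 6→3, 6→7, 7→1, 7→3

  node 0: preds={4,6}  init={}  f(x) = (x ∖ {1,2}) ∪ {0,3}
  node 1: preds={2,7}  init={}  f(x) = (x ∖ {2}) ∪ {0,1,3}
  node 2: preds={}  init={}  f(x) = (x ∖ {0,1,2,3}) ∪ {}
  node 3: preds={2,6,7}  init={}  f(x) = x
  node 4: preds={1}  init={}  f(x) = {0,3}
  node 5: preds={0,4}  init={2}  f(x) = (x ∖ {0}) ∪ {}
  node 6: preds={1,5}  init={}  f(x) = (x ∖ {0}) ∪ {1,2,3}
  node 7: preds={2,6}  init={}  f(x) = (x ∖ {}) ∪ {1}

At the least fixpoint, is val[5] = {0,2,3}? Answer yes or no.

Iteration log — 11 steps:
  step 1. node 0  ⊔preds={}  new={0,3}  old={}  +wl: 
  step 2. node 1  ⊔preds={}  new={0,1,3}  old={}  +wl: 
  step 3. node 2  ⊔preds={}  new={}  stable
  step 4. node 3  ⊔preds={}  new={}  stable
  step 5. node 4  ⊔preds={0,1,3}  new={0,3}  old={}  +wl: 0
  step 6. node 5  ⊔preds={0,3}  new={2,3}  old={2}  +wl: 
  step 7. node 6  ⊔preds={0,1,2,3}  new={1,2,3}  old={}  +wl: 3
  step 8. node 7  ⊔preds={1,2,3}  new={1,2,3}  old={}  +wl: 1
  step 9. node 0  ⊔preds={0,1,2,3}  new={0,3}  stable
  step 10. node 3  ⊔preds={1,2,3}  new={1,2,3}  old={}  +wl: 
  step 11. node 1  ⊔preds={1,2,3}  new={0,1,3}  stable

Least fixpoint reached:
  node 0: {0,3}
  node 1: {0,1,3}
  node 2: {}
  node 3: {1,2,3}
  node 4: {0,3}
  node 5: {2,3}
  node 6: {1,2,3}
  node 7: {1,2,3}

no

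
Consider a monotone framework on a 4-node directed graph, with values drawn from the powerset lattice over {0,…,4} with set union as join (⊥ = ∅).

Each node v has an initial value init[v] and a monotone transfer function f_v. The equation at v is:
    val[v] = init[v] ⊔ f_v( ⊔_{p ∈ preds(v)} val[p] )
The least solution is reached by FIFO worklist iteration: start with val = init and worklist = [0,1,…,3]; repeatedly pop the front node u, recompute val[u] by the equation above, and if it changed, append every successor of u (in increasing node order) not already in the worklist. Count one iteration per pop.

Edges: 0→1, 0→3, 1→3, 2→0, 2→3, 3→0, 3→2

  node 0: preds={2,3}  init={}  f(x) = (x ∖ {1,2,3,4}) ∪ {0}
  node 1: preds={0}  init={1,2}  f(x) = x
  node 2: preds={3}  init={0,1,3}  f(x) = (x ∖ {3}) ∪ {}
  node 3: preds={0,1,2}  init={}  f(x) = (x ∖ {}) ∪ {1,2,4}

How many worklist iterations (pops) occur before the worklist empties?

Worklist (8 pops):
  #1 pop 0: in={0,1,3} → {0} (was {}); enqueue []
  #2 pop 1: in={0} → {0,1,2} (was {1,2}); enqueue []
  #3 pop 2: in={} → {0,1,3} (no change)
  #4 pop 3: in={0,1,2,3} → {0,1,2,3,4} (was {}); enqueue [0,2]
  #5 pop 0: in={0,1,2,3,4} → {0} (no change)
  #6 pop 2: in={0,1,2,3,4} → {0,1,2,3,4} (was {0,1,3}); enqueue [0,3]
  #7 pop 0: in={0,1,2,3,4} → {0} (no change)
  #8 pop 3: in={0,1,2,3,4} → {0,1,2,3,4} (no change)

Fixpoint:
  val[0] = {0}
  val[1] = {0,1,2}
  val[2] = {0,1,2,3,4}
  val[3] = {0,1,2,3,4}

8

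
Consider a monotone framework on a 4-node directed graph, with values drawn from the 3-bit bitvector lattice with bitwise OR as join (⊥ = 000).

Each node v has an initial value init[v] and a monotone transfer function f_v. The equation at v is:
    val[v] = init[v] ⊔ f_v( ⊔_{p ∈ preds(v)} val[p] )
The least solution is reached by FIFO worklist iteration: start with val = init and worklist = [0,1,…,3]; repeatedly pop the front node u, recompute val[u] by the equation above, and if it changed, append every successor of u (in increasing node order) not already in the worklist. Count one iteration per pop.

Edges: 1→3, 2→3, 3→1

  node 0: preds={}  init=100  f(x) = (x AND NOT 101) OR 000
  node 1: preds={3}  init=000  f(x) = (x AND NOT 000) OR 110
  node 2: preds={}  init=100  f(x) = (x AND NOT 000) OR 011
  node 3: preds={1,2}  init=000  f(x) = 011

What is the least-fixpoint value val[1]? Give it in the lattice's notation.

Trace (6 dequeues):
  [1] u=0 | in 000 | out 100 | ==
  [2] u=1 | in 000 | out 110 | prev 000 | push {}
  [3] u=2 | in 000 | out 111 | prev 100 | push {}
  [4] u=3 | in 111 | out 011 | prev 000 | push {1}
  [5] u=1 | in 011 | out 111 | prev 110 | push {3}
  [6] u=3 | in 111 | out 011 | ==

Converged values:
  [0] 100
  [1] 111
  [2] 111
  [3] 011

111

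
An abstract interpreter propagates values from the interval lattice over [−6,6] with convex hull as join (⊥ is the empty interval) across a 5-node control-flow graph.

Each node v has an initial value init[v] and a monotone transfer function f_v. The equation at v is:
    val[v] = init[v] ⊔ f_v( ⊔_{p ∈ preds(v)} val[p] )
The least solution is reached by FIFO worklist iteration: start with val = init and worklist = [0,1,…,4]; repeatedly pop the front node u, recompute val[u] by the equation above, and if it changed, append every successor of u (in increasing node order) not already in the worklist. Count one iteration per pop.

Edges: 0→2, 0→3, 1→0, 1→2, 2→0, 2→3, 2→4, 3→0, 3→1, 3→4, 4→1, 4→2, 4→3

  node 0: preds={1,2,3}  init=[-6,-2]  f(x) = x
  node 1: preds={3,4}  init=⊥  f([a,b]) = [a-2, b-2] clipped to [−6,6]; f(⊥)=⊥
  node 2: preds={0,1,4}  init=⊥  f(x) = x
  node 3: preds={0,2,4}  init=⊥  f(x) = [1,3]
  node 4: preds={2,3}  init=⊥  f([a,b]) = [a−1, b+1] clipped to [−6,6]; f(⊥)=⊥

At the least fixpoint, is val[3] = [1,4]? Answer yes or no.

no

Trace (23 dequeues):
  [1] u=0 | in ⊥ | out [-6,-2] | ==
  [2] u=1 | in ⊥ | out ⊥ | ==
  [3] u=2 | in [-6,-2] | out [-6,-2] | prev ⊥ | push {0}
  [4] u=3 | in [-6,-2] | out [1,3] | prev ⊥ | push {1}
  [5] u=4 | in [-6,3] | out [-6,4] | prev ⊥ | push {2,3}
  [6] u=0 | in [-6,3] | out [-6,3] | prev [-6,-2] | push {}
  [7] u=1 | in [-6,4] | out [-6,2] | prev ⊥ | push {0}
  [8] u=2 | in [-6,4] | out [-6,4] | prev [-6,-2] | push {4}
  [9] u=3 | in [-6,4] | out [1,3] | ==
  [10] u=0 | in [-6,4] | out [-6,4] | prev [-6,3] | push {2,3}
  [11] u=4 | in [-6,4] | out [-6,5] | prev [-6,4] | push {1}
  [12] u=2 | in [-6,5] | out [-6,5] | prev [-6,4] | push {0,4}
  [13] u=3 | in [-6,5] | out [1,3] | ==
  [14] u=1 | in [-6,5] | out [-6,3] | prev [-6,2] | push {2}
  [15] u=0 | in [-6,5] | out [-6,5] | prev [-6,4] | push {3}
  [16] u=4 | in [-6,5] | out [-6,6] | prev [-6,5] | push {1}
  [17] u=2 | in [-6,6] | out [-6,6] | prev [-6,5] | push {0,4}
  [18] u=3 | in [-6,6] | out [1,3] | ==
  [19] u=1 | in [-6,6] | out [-6,4] | prev [-6,3] | push {2}
  [20] u=0 | in [-6,6] | out [-6,6] | prev [-6,5] | push {3}
  [21] u=4 | in [-6,6] | out [-6,6] | ==
  [22] u=2 | in [-6,6] | out [-6,6] | ==
  [23] u=3 | in [-6,6] | out [1,3] | ==

Converged values:
  [0] [-6,6]
  [1] [-6,4]
  [2] [-6,6]
  [3] [1,3]
  [4] [-6,6]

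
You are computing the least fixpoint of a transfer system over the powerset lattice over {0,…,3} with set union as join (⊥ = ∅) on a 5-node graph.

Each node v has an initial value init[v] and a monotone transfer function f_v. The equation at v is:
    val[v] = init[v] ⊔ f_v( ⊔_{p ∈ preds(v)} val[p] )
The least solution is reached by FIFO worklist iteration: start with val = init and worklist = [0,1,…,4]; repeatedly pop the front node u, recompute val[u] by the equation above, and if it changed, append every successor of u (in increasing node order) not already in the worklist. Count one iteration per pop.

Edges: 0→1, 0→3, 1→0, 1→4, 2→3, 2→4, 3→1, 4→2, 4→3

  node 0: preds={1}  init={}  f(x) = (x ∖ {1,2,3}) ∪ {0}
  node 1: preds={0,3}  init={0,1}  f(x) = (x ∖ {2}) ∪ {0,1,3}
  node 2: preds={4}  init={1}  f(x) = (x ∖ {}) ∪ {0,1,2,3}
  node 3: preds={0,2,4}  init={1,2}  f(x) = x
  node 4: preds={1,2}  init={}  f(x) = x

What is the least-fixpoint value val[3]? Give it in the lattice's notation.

Iteration log — 9 steps:
  step 1. node 0  ⊔preds={0,1}  new={0}  old={}  +wl: 
  step 2. node 1  ⊔preds={0,1,2}  new={0,1,3}  old={0,1}  +wl: 0
  step 3. node 2  ⊔preds={}  new={0,1,2,3}  old={1}  +wl: 
  step 4. node 3  ⊔preds={0,1,2,3}  new={0,1,2,3}  old={1,2}  +wl: 1
  step 5. node 4  ⊔preds={0,1,2,3}  new={0,1,2,3}  old={}  +wl: 2,3
  step 6. node 0  ⊔preds={0,1,3}  new={0}  stable
  step 7. node 1  ⊔preds={0,1,2,3}  new={0,1,3}  stable
  step 8. node 2  ⊔preds={0,1,2,3}  new={0,1,2,3}  stable
  step 9. node 3  ⊔preds={0,1,2,3}  new={0,1,2,3}  stable

Least fixpoint reached:
  node 0: {0}
  node 1: {0,1,3}
  node 2: {0,1,2,3}
  node 3: {0,1,2,3}
  node 4: {0,1,2,3}

{0,1,2,3}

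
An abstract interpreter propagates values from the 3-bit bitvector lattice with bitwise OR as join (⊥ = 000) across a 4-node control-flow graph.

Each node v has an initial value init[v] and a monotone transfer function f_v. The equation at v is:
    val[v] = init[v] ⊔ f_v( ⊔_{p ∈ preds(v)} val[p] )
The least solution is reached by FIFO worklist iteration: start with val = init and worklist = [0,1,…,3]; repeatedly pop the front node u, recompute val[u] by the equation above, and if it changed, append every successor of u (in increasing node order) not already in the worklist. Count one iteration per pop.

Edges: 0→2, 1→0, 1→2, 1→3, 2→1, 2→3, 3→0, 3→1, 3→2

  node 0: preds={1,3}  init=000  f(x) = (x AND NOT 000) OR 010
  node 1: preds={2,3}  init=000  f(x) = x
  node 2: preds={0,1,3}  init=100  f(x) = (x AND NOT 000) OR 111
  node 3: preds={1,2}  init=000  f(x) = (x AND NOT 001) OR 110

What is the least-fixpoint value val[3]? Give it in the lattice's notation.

110

Iteration log — 10 steps:
  step 1. node 0  ⊔preds=000  new=010  old=000  +wl: 
  step 2. node 1  ⊔preds=100  new=100  old=000  +wl: 0
  step 3. node 2  ⊔preds=110  new=111  old=100  +wl: 1
  step 4. node 3  ⊔preds=111  new=110  old=000  +wl: 2
  step 5. node 0  ⊔preds=110  new=110  old=010  +wl: 
  step 6. node 1  ⊔preds=111  new=111  old=100  +wl: 0,3
  step 7. node 2  ⊔preds=111  new=111  stable
  step 8. node 0  ⊔preds=111  new=111  old=110  +wl: 2
  step 9. node 3  ⊔preds=111  new=110  stable
  step 10. node 2  ⊔preds=111  new=111  stable

Least fixpoint reached:
  node 0: 111
  node 1: 111
  node 2: 111
  node 3: 110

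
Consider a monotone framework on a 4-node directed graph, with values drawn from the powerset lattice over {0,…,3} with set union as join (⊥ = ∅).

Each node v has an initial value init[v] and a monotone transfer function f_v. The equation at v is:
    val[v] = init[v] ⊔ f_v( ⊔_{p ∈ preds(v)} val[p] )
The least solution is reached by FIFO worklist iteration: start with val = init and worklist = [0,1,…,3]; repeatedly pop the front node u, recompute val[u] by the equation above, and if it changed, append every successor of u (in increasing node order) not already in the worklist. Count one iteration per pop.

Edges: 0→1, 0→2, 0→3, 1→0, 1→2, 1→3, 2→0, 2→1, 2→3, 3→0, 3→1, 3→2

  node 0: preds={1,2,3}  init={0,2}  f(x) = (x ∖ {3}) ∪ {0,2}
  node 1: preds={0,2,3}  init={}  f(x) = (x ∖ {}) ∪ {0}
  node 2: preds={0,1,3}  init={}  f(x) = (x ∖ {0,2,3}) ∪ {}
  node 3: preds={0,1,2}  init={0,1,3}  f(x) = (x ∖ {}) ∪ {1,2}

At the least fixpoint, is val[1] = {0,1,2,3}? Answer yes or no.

yes

Trace (7 dequeues):
  [1] u=0 | in {0,1,3} | out {0,1,2} | prev {0,2} | push {}
  [2] u=1 | in {0,1,2,3} | out {0,1,2,3} | prev {} | push {0}
  [3] u=2 | in {0,1,2,3} | out {1} | prev {} | push {1}
  [4] u=3 | in {0,1,2,3} | out {0,1,2,3} | prev {0,1,3} | push {2}
  [5] u=0 | in {0,1,2,3} | out {0,1,2} | ==
  [6] u=1 | in {0,1,2,3} | out {0,1,2,3} | ==
  [7] u=2 | in {0,1,2,3} | out {1} | ==

Converged values:
  [0] {0,1,2}
  [1] {0,1,2,3}
  [2] {1}
  [3] {0,1,2,3}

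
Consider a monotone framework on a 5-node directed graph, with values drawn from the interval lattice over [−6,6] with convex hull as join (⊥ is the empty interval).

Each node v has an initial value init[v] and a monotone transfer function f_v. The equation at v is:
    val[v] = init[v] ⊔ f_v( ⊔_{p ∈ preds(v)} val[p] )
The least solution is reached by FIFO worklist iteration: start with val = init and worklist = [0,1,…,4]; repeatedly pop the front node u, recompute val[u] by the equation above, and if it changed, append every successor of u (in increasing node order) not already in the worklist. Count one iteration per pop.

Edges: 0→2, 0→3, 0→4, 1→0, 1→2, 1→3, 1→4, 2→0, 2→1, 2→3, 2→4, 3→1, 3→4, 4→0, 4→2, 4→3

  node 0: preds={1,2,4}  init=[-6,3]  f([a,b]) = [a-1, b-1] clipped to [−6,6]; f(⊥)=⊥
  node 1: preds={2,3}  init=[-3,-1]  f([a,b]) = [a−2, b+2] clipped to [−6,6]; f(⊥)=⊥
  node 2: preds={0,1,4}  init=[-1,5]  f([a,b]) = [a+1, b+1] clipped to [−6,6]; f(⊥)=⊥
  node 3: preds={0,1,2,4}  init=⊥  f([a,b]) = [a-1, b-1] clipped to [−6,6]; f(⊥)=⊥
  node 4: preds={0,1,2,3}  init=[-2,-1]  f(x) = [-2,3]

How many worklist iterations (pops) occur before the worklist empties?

Worklist (11 pops):
  #1 pop 0: in=[-3,5] → [-6,4] (was [-6,3]); enqueue []
  #2 pop 1: in=[-1,5] → [-3,6] (was [-3,-1]); enqueue [0]
  #3 pop 2: in=[-6,6] → [-5,6] (was [-1,5]); enqueue [1]
  #4 pop 3: in=[-6,6] → [-6,5] (was ⊥); enqueue []
  #5 pop 4: in=[-6,6] → [-2,3] (was [-2,-1]); enqueue [2,3]
  #6 pop 0: in=[-5,6] → [-6,5] (was [-6,4]); enqueue [4]
  #7 pop 1: in=[-6,6] → [-6,6] (was [-3,6]); enqueue [0]
  #8 pop 2: in=[-6,6] → [-5,6] (no change)
  #9 pop 3: in=[-6,6] → [-6,5] (no change)
  #10 pop 4: in=[-6,6] → [-2,3] (no change)
  #11 pop 0: in=[-6,6] → [-6,5] (no change)

Fixpoint:
  val[0] = [-6,5]
  val[1] = [-6,6]
  val[2] = [-5,6]
  val[3] = [-6,5]
  val[4] = [-2,3]

11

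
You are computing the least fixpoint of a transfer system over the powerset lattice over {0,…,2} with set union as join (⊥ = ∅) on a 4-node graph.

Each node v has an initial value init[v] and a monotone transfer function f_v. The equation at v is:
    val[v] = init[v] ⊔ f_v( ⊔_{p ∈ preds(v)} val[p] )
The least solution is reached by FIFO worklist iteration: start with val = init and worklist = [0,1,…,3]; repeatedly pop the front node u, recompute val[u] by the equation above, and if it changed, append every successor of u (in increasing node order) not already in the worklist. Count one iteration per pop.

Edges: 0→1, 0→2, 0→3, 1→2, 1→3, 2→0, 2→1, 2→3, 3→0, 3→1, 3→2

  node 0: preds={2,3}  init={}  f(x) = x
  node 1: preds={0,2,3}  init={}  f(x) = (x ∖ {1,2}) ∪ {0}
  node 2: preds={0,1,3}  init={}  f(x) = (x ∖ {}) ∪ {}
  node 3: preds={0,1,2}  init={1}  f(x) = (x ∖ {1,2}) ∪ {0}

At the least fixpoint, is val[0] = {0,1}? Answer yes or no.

Iteration log — 8 steps:
  step 1. node 0  ⊔preds={1}  new={1}  old={}  +wl: 
  step 2. node 1  ⊔preds={1}  new={0}  old={}  +wl: 
  step 3. node 2  ⊔preds={0,1}  new={0,1}  old={}  +wl: 0,1
  step 4. node 3  ⊔preds={0,1}  new={0,1}  old={1}  +wl: 2
  step 5. node 0  ⊔preds={0,1}  new={0,1}  old={1}  +wl: 3
  step 6. node 1  ⊔preds={0,1}  new={0}  stable
  step 7. node 2  ⊔preds={0,1}  new={0,1}  stable
  step 8. node 3  ⊔preds={0,1}  new={0,1}  stable

Least fixpoint reached:
  node 0: {0,1}
  node 1: {0}
  node 2: {0,1}
  node 3: {0,1}

yes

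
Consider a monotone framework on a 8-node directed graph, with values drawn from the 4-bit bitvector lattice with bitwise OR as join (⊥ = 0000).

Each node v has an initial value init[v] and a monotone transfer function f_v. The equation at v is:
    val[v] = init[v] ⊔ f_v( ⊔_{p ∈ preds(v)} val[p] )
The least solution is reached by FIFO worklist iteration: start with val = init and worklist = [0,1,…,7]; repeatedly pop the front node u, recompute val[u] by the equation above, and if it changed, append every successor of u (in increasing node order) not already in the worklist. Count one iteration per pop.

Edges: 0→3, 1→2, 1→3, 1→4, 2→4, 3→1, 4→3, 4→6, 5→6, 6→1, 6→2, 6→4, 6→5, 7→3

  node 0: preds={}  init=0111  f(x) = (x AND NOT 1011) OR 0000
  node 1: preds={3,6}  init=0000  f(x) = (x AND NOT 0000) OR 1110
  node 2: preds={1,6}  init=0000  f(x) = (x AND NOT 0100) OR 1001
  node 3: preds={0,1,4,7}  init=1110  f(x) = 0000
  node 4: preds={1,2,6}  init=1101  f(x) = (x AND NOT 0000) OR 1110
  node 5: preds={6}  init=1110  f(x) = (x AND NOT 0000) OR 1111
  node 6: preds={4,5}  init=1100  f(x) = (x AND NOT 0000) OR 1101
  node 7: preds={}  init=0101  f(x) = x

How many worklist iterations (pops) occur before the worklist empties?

Iteration log — 14 steps:
  step 1. node 0  ⊔preds=0000  new=0111  stable
  step 2. node 1  ⊔preds=1110  new=1110  old=0000  +wl: 
  step 3. node 2  ⊔preds=1110  new=1011  old=0000  +wl: 
  step 4. node 3  ⊔preds=1111  new=1110  stable
  step 5. node 4  ⊔preds=1111  new=1111  old=1101  +wl: 3
  step 6. node 5  ⊔preds=1100  new=1111  old=1110  +wl: 
  step 7. node 6  ⊔preds=1111  new=1111  old=1100  +wl: 1,2,4,5
  step 8. node 7  ⊔preds=0000  new=0101  stable
  step 9. node 3  ⊔preds=1111  new=1110  stable
  step 10. node 1  ⊔preds=1111  new=1111  old=1110  +wl: 3
  step 11. node 2  ⊔preds=1111  new=1011  stable
  step 12. node 4  ⊔preds=1111  new=1111  stable
  step 13. node 5  ⊔preds=1111  new=1111  stable
  step 14. node 3  ⊔preds=1111  new=1110  stable

Least fixpoint reached:
  node 0: 0111
  node 1: 1111
  node 2: 1011
  node 3: 1110
  node 4: 1111
  node 5: 1111
  node 6: 1111
  node 7: 0101

14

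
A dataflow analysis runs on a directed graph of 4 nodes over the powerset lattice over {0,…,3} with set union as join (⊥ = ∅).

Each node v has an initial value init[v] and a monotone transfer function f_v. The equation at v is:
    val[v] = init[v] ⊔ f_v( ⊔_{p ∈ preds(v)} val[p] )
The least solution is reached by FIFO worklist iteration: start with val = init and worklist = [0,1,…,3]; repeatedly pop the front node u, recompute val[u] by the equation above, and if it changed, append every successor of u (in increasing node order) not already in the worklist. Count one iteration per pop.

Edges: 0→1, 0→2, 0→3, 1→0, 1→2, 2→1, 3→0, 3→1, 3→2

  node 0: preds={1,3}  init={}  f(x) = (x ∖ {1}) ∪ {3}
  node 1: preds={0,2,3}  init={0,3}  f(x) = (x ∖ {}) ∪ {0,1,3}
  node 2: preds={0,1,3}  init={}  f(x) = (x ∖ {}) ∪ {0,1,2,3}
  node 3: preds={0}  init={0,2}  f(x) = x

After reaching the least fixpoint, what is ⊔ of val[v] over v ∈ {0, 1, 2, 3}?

Worklist (7 pops):
  #1 pop 0: in={0,2,3} → {0,2,3} (was {}); enqueue []
  #2 pop 1: in={0,2,3} → {0,1,2,3} (was {0,3}); enqueue [0]
  #3 pop 2: in={0,1,2,3} → {0,1,2,3} (was {}); enqueue [1]
  #4 pop 3: in={0,2,3} → {0,2,3} (was {0,2}); enqueue [2]
  #5 pop 0: in={0,1,2,3} → {0,2,3} (no change)
  #6 pop 1: in={0,1,2,3} → {0,1,2,3} (no change)
  #7 pop 2: in={0,1,2,3} → {0,1,2,3} (no change)

Fixpoint:
  val[0] = {0,2,3}
  val[1] = {0,1,2,3}
  val[2] = {0,1,2,3}
  val[3] = {0,2,3}

{0,1,2,3}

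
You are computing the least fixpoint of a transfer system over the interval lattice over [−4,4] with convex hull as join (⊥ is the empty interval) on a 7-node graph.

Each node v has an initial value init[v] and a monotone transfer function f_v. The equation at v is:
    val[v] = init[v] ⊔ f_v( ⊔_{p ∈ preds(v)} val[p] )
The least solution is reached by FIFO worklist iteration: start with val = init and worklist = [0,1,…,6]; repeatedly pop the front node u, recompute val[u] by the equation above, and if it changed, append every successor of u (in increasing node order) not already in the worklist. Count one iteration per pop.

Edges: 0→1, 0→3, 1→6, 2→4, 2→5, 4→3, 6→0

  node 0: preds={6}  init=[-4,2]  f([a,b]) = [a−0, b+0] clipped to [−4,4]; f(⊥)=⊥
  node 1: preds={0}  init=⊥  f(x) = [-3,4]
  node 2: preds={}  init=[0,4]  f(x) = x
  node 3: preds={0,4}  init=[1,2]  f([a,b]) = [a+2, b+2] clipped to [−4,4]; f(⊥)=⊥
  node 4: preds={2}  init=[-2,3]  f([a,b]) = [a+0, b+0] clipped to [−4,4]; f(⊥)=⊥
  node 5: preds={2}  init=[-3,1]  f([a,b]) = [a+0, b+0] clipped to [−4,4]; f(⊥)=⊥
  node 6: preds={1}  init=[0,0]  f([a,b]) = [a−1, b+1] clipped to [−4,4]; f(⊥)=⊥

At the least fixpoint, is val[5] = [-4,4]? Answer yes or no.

Trace (11 dequeues):
  [1] u=0 | in [0,0] | out [-4,2] | ==
  [2] u=1 | in [-4,2] | out [-3,4] | prev ⊥ | push {}
  [3] u=2 | in ⊥ | out [0,4] | ==
  [4] u=3 | in [-4,3] | out [-2,4] | prev [1,2] | push {}
  [5] u=4 | in [0,4] | out [-2,4] | prev [-2,3] | push {3}
  [6] u=5 | in [0,4] | out [-3,4] | prev [-3,1] | push {}
  [7] u=6 | in [-3,4] | out [-4,4] | prev [0,0] | push {0}
  [8] u=3 | in [-4,4] | out [-2,4] | ==
  [9] u=0 | in [-4,4] | out [-4,4] | prev [-4,2] | push {1,3}
  [10] u=1 | in [-4,4] | out [-3,4] | ==
  [11] u=3 | in [-4,4] | out [-2,4] | ==

Converged values:
  [0] [-4,4]
  [1] [-3,4]
  [2] [0,4]
  [3] [-2,4]
  [4] [-2,4]
  [5] [-3,4]
  [6] [-4,4]

no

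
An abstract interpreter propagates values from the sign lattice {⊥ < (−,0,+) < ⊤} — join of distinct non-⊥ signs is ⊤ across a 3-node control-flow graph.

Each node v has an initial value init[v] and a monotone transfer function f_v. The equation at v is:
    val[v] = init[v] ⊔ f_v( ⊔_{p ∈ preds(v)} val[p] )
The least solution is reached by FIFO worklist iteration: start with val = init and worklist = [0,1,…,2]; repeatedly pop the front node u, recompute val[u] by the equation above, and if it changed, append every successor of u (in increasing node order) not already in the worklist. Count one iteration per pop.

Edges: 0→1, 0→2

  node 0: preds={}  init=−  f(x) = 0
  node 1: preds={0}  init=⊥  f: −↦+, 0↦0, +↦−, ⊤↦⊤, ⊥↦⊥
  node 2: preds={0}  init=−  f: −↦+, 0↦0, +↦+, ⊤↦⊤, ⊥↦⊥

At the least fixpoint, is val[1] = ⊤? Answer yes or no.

Worklist (3 pops):
  #1 pop 0: in=⊥ → ⊤ (was −); enqueue []
  #2 pop 1: in=⊤ → ⊤ (was ⊥); enqueue []
  #3 pop 2: in=⊤ → ⊤ (was −); enqueue []

Fixpoint:
  val[0] = ⊤
  val[1] = ⊤
  val[2] = ⊤

yes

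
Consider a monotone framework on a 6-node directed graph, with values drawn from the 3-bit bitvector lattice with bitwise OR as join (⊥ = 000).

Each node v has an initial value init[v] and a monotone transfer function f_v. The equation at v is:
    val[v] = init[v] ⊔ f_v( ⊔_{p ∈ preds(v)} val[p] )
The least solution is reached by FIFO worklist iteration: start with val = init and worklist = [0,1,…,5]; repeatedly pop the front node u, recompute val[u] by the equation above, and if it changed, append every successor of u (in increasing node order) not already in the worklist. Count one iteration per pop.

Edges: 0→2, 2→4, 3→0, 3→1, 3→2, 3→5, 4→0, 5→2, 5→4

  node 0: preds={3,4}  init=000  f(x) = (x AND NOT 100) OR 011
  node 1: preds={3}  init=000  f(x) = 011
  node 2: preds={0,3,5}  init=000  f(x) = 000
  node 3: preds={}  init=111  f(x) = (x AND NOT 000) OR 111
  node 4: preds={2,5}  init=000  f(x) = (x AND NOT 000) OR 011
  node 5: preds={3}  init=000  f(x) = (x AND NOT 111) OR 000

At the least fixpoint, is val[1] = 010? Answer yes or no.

no

Iteration log — 7 steps:
  step 1. node 0  ⊔preds=111  new=011  old=000  +wl: 
  step 2. node 1  ⊔preds=111  new=011  old=000  +wl: 
  step 3. node 2  ⊔preds=111  new=000  stable
  step 4. node 3  ⊔preds=000  new=111  stable
  step 5. node 4  ⊔preds=000  new=011  old=000  +wl: 0
  step 6. node 5  ⊔preds=111  new=000  stable
  step 7. node 0  ⊔preds=111  new=011  stable

Least fixpoint reached:
  node 0: 011
  node 1: 011
  node 2: 000
  node 3: 111
  node 4: 011
  node 5: 000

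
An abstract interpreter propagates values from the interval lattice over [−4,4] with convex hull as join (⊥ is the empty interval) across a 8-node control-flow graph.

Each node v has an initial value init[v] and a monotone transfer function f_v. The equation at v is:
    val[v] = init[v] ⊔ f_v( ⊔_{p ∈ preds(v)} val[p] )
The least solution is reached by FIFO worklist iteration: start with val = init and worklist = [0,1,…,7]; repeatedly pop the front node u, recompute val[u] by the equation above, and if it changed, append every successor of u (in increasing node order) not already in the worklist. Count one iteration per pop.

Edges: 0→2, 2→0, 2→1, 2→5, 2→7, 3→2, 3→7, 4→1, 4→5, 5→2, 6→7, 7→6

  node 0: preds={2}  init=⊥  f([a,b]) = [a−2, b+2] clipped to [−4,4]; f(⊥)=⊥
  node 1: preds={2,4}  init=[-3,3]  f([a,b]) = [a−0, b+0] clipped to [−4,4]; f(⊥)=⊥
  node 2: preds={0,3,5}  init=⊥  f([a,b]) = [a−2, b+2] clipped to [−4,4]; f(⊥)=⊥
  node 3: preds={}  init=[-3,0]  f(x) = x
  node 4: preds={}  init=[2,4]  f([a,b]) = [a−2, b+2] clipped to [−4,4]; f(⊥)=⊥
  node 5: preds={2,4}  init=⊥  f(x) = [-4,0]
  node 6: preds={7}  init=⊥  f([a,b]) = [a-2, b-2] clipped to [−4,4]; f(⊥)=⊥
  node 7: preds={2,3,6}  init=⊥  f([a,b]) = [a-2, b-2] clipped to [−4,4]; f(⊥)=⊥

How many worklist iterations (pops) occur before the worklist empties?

18

Iteration log — 18 steps:
  step 1. node 0  ⊔preds=⊥  new=⊥  stable
  step 2. node 1  ⊔preds=[2,4]  new=[-3,4]  old=[-3,3]  +wl: 
  step 3. node 2  ⊔preds=[-3,0]  new=[-4,2]  old=⊥  +wl: 0,1
  step 4. node 3  ⊔preds=⊥  new=[-3,0]  stable
  step 5. node 4  ⊔preds=⊥  new=[2,4]  stable
  step 6. node 5  ⊔preds=[-4,4]  new=[-4,0]  old=⊥  +wl: 2
  step 7. node 6  ⊔preds=⊥  new=⊥  stable
  step 8. node 7  ⊔preds=[-4,2]  new=[-4,0]  old=⊥  +wl: 6
  step 9. node 0  ⊔preds=[-4,2]  new=[-4,4]  old=⊥  +wl: 
  step 10. node 1  ⊔preds=[-4,4]  new=[-4,4]  old=[-3,4]  +wl: 
  step 11. node 2  ⊔preds=[-4,4]  new=[-4,4]  old=[-4,2]  +wl: 0,1,5,7
  step 12. node 6  ⊔preds=[-4,0]  new=[-4,-2]  old=⊥  +wl: 
  step 13. node 0  ⊔preds=[-4,4]  new=[-4,4]  stable
  step 14. node 1  ⊔preds=[-4,4]  new=[-4,4]  stable
  step 15. node 5  ⊔preds=[-4,4]  new=[-4,0]  stable
  step 16. node 7  ⊔preds=[-4,4]  new=[-4,2]  old=[-4,0]  +wl: 6
  step 17. node 6  ⊔preds=[-4,2]  new=[-4,0]  old=[-4,-2]  +wl: 7
  step 18. node 7  ⊔preds=[-4,4]  new=[-4,2]  stable

Least fixpoint reached:
  node 0: [-4,4]
  node 1: [-4,4]
  node 2: [-4,4]
  node 3: [-3,0]
  node 4: [2,4]
  node 5: [-4,0]
  node 6: [-4,0]
  node 7: [-4,2]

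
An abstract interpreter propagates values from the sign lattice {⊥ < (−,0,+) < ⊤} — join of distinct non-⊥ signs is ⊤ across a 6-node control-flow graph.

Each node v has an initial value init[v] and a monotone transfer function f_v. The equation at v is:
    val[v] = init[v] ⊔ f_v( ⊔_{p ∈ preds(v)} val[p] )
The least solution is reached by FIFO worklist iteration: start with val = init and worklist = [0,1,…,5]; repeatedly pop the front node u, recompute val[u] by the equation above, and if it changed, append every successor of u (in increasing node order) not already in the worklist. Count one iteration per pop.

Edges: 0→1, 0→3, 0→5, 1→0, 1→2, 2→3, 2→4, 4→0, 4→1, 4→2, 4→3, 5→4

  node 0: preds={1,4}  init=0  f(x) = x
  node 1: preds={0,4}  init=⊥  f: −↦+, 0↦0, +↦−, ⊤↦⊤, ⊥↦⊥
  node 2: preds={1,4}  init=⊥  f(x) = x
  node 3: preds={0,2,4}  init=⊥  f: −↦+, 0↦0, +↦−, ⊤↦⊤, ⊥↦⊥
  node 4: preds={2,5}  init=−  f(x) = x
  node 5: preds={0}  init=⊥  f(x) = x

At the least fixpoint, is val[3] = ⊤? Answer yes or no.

yes

Iteration log — 11 steps:
  step 1. node 0  ⊔preds=−  new=⊤  old=0  +wl: 
  step 2. node 1  ⊔preds=⊤  new=⊤  old=⊥  +wl: 0
  step 3. node 2  ⊔preds=⊤  new=⊤  old=⊥  +wl: 
  step 4. node 3  ⊔preds=⊤  new=⊤  old=⊥  +wl: 
  step 5. node 4  ⊔preds=⊤  new=⊤  old=−  +wl: 1,2,3
  step 6. node 5  ⊔preds=⊤  new=⊤  old=⊥  +wl: 4
  step 7. node 0  ⊔preds=⊤  new=⊤  stable
  step 8. node 1  ⊔preds=⊤  new=⊤  stable
  step 9. node 2  ⊔preds=⊤  new=⊤  stable
  step 10. node 3  ⊔preds=⊤  new=⊤  stable
  step 11. node 4  ⊔preds=⊤  new=⊤  stable

Least fixpoint reached:
  node 0: ⊤
  node 1: ⊤
  node 2: ⊤
  node 3: ⊤
  node 4: ⊤
  node 5: ⊤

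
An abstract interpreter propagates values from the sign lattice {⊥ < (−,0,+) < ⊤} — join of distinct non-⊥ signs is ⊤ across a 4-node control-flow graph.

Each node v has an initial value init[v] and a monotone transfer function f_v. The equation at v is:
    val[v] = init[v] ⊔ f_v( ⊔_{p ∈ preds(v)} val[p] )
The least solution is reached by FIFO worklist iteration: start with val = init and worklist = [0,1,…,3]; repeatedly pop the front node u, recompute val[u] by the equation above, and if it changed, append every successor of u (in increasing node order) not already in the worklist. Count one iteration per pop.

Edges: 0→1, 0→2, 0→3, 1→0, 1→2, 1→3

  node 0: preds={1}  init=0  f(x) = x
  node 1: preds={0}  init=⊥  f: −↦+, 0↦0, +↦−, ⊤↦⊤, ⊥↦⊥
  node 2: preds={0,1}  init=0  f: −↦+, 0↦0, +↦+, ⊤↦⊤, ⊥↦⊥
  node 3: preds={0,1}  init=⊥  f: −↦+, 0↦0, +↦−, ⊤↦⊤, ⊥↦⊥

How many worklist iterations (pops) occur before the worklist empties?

Worklist (5 pops):
  #1 pop 0: in=⊥ → 0 (no change)
  #2 pop 1: in=0 → 0 (was ⊥); enqueue [0]
  #3 pop 2: in=0 → 0 (no change)
  #4 pop 3: in=0 → 0 (was ⊥); enqueue []
  #5 pop 0: in=0 → 0 (no change)

Fixpoint:
  val[0] = 0
  val[1] = 0
  val[2] = 0
  val[3] = 0

5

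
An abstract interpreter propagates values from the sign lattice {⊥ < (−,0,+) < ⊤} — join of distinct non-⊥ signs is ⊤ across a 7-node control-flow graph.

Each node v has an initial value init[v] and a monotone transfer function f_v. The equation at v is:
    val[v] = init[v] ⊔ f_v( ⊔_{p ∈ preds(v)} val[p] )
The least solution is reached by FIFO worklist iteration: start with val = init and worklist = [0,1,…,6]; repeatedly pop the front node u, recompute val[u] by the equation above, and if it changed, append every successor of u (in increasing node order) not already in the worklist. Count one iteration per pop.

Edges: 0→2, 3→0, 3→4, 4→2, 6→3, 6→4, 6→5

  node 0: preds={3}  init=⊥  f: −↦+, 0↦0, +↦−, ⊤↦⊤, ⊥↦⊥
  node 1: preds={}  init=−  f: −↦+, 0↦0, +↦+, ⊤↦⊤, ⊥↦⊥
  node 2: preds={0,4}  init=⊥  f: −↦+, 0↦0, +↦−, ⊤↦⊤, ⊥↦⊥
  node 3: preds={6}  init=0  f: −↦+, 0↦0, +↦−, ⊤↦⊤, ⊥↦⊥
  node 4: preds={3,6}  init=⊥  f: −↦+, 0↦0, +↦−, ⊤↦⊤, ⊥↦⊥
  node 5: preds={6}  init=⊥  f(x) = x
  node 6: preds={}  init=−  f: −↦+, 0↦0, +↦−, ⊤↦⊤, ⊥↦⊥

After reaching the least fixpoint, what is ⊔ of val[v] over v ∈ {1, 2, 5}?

Trace (9 dequeues):
  [1] u=0 | in 0 | out 0 | prev ⊥ | push {}
  [2] u=1 | in ⊥ | out − | ==
  [3] u=2 | in 0 | out 0 | prev ⊥ | push {}
  [4] u=3 | in − | out ⊤ | prev 0 | push {0}
  [5] u=4 | in ⊤ | out ⊤ | prev ⊥ | push {2}
  [6] u=5 | in − | out − | prev ⊥ | push {}
  [7] u=6 | in ⊥ | out − | ==
  [8] u=0 | in ⊤ | out ⊤ | prev 0 | push {}
  [9] u=2 | in ⊤ | out ⊤ | prev 0 | push {}

Converged values:
  [0] ⊤
  [1] −
  [2] ⊤
  [3] ⊤
  [4] ⊤
  [5] −
  [6] −

⊤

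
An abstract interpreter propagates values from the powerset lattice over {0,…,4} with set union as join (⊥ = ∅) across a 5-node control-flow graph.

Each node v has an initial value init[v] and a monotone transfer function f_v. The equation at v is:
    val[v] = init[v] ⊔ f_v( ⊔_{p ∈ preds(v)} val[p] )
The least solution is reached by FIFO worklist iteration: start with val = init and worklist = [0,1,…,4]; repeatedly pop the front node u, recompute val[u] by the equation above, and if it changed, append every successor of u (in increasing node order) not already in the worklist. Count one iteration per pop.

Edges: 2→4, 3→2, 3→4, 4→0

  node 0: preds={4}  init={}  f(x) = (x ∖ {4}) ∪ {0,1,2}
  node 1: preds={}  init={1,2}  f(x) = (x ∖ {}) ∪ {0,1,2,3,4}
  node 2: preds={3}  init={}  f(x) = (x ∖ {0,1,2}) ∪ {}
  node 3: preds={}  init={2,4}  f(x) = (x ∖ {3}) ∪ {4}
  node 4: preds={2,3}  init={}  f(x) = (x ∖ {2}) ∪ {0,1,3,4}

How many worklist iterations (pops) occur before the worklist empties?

Trace (6 dequeues):
  [1] u=0 | in {} | out {0,1,2} | prev {} | push {}
  [2] u=1 | in {} | out {0,1,2,3,4} | prev {1,2} | push {}
  [3] u=2 | in {2,4} | out {4} | prev {} | push {}
  [4] u=3 | in {} | out {2,4} | ==
  [5] u=4 | in {2,4} | out {0,1,3,4} | prev {} | push {0}
  [6] u=0 | in {0,1,3,4} | out {0,1,2,3} | prev {0,1,2} | push {}

Converged values:
  [0] {0,1,2,3}
  [1] {0,1,2,3,4}
  [2] {4}
  [3] {2,4}
  [4] {0,1,3,4}

6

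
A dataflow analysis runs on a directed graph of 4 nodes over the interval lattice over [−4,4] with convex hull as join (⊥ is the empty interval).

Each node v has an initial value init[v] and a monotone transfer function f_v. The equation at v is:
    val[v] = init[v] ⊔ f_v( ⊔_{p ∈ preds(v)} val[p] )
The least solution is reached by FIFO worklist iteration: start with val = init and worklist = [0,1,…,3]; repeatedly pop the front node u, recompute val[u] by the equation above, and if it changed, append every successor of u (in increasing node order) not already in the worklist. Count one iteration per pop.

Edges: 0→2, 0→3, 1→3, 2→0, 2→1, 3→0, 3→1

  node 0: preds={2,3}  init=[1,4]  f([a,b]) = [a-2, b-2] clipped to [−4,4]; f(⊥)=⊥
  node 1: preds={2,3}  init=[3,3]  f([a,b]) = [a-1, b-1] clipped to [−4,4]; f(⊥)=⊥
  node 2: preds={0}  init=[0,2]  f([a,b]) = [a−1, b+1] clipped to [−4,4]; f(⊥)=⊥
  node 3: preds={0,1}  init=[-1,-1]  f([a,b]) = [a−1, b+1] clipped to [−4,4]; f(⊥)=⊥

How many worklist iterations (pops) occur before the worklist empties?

Iteration log — 8 steps:
  step 1. node 0  ⊔preds=[-1,2]  new=[-3,4]  old=[1,4]  +wl: 
  step 2. node 1  ⊔preds=[-1,2]  new=[-2,3]  old=[3,3]  +wl: 
  step 3. node 2  ⊔preds=[-3,4]  new=[-4,4]  old=[0,2]  +wl: 0,1
  step 4. node 3  ⊔preds=[-3,4]  new=[-4,4]  old=[-1,-1]  +wl: 
  step 5. node 0  ⊔preds=[-4,4]  new=[-4,4]  old=[-3,4]  +wl: 2,3
  step 6. node 1  ⊔preds=[-4,4]  new=[-4,3]  old=[-2,3]  +wl: 
  step 7. node 2  ⊔preds=[-4,4]  new=[-4,4]  stable
  step 8. node 3  ⊔preds=[-4,4]  new=[-4,4]  stable

Least fixpoint reached:
  node 0: [-4,4]
  node 1: [-4,3]
  node 2: [-4,4]
  node 3: [-4,4]

8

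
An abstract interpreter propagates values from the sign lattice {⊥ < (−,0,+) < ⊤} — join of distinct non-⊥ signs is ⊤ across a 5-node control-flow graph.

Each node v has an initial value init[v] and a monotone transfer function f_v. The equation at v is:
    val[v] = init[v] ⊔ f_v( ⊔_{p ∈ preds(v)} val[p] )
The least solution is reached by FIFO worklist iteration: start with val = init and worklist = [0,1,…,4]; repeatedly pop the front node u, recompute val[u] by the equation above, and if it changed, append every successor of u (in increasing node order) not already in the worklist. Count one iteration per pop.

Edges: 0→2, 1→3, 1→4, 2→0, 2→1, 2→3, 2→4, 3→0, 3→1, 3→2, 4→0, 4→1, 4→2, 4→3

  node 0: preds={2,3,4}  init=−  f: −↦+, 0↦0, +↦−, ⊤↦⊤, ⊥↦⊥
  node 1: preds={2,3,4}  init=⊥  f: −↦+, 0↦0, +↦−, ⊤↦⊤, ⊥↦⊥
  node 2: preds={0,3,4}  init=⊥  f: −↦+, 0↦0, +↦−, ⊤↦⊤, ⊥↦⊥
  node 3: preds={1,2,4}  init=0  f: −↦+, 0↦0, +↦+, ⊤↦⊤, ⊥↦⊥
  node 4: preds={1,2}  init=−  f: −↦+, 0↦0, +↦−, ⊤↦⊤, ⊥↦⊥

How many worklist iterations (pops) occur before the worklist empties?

Iteration log — 9 steps:
  step 1. node 0  ⊔preds=⊤  new=⊤  old=−  +wl: 
  step 2. node 1  ⊔preds=⊤  new=⊤  old=⊥  +wl: 
  step 3. node 2  ⊔preds=⊤  new=⊤  old=⊥  +wl: 0,1
  step 4. node 3  ⊔preds=⊤  new=⊤  old=0  +wl: 2
  step 5. node 4  ⊔preds=⊤  new=⊤  old=−  +wl: 3
  step 6. node 0  ⊔preds=⊤  new=⊤  stable
  step 7. node 1  ⊔preds=⊤  new=⊤  stable
  step 8. node 2  ⊔preds=⊤  new=⊤  stable
  step 9. node 3  ⊔preds=⊤  new=⊤  stable

Least fixpoint reached:
  node 0: ⊤
  node 1: ⊤
  node 2: ⊤
  node 3: ⊤
  node 4: ⊤

9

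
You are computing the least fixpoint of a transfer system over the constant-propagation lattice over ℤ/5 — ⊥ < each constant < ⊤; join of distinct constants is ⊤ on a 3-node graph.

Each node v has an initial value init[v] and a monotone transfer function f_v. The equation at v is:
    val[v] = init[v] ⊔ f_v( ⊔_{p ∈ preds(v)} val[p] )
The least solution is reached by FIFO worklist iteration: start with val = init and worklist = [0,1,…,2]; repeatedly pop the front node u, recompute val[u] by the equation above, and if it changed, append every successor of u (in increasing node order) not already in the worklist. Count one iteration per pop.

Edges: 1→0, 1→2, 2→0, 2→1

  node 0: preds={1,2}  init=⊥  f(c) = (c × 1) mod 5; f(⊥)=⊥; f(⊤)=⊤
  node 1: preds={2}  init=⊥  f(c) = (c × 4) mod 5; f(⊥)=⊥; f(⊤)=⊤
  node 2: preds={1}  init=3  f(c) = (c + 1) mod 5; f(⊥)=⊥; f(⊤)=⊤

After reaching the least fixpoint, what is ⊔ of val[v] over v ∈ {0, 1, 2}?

Trace (4 dequeues):
  [1] u=0 | in 3 | out 3 | prev ⊥ | push {}
  [2] u=1 | in 3 | out 2 | prev ⊥ | push {0}
  [3] u=2 | in 2 | out 3 | ==
  [4] u=0 | in ⊤ | out ⊤ | prev 3 | push {}

Converged values:
  [0] ⊤
  [1] 2
  [2] 3

⊤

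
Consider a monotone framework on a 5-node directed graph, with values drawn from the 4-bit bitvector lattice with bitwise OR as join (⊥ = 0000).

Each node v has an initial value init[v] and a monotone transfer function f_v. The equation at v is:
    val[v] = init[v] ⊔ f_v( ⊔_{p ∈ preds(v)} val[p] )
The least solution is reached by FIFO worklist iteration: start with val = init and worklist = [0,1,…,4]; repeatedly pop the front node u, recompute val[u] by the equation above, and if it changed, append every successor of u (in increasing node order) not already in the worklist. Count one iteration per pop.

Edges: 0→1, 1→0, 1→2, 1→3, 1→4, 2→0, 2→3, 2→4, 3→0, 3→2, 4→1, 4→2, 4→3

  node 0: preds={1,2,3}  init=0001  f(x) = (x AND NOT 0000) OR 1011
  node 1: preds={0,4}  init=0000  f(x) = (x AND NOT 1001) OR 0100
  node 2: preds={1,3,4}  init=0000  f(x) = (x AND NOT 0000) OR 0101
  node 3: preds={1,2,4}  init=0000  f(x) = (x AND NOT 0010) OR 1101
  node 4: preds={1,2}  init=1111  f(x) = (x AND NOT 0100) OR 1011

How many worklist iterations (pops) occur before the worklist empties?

Trace (8 dequeues):
  [1] u=0 | in 0000 | out 1011 | prev 0001 | push {}
  [2] u=1 | in 1111 | out 0110 | prev 0000 | push {0}
  [3] u=2 | in 1111 | out 1111 | prev 0000 | push {}
  [4] u=3 | in 1111 | out 1101 | prev 0000 | push {2}
  [5] u=4 | in 1111 | out 1111 | ==
  [6] u=0 | in 1111 | out 1111 | prev 1011 | push {1}
  [7] u=2 | in 1111 | out 1111 | ==
  [8] u=1 | in 1111 | out 0110 | ==

Converged values:
  [0] 1111
  [1] 0110
  [2] 1111
  [3] 1101
  [4] 1111

8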